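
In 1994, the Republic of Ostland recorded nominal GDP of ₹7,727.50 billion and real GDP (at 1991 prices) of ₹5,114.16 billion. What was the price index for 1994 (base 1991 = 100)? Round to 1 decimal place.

price index = (Nominal / Real) × 100 = 7727.50 / 5114.16 × 100 = 151.10.

151.1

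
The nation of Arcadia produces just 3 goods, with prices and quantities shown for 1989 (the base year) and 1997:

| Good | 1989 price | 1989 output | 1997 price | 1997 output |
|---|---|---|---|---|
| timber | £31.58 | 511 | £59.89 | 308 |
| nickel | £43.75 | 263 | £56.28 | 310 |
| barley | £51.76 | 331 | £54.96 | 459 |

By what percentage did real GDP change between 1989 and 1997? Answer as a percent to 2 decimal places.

5.07%

Real GDP 1989 = Nominal GDP 1989 = 31.58·511 + 43.75·263 + 51.76·331 = 44776.19.
Real GDP 1997 (at 1989 prices) = 31.58·308 + 43.75·310 + 51.76·459 = 47046.98.
Real growth = 47046.98/44776.19 − 1 = 0.0507.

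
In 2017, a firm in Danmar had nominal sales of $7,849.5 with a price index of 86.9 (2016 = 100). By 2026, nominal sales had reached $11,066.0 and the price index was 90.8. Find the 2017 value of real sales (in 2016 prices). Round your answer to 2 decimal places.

$9,032.80

Real sales = Nominal / (price index/100) = 7849.5 / 0.869 = 9032.80.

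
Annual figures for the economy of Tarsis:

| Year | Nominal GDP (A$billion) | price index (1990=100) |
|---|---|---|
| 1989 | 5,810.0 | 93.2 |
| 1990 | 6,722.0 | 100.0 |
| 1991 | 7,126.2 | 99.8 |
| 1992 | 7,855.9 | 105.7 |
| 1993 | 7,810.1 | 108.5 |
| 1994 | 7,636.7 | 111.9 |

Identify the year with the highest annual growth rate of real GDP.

1990

1990: real = 6722.0/1.000 = 6722.00; growth vs 1989 (6233.91) = 7.83%.
1991: real = 7126.2/0.998 = 7140.48; growth vs 1990 (6722.00) = 6.23%.
1992: real = 7855.9/1.057 = 7432.26; growth vs 1991 (7140.48) = 4.09%.
1993: real = 7810.1/1.085 = 7198.25; growth vs 1992 (7432.26) = -3.15%.
1994: real = 7636.7/1.119 = 6824.58; growth vs 1993 (7198.25) = -5.19%.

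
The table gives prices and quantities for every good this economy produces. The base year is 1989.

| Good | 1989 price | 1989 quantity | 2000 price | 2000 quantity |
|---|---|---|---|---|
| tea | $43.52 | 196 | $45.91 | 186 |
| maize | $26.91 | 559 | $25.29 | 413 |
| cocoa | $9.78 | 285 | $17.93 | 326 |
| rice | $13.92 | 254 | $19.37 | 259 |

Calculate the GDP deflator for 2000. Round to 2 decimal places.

Nominal GDP 2000 = 45.91·186 + 25.29·413 + 17.93·326 + 19.37·259 = 29846.04.
Real GDP 2000 (at 1989 prices) = 43.52·186 + 26.91·413 + 9.78·326 + 13.92·259 = 26002.11.
Deflator = Nominal/Real × 100 = 29846.04/26002.11 × 100 = 114.783.

114.78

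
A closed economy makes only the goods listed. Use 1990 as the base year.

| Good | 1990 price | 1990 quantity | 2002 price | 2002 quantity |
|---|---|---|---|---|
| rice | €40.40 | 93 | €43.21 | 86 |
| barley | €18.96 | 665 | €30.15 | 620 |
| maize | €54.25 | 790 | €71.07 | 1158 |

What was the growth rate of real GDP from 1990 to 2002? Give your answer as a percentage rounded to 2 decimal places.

31.79%

Real GDP 1990 = Nominal GDP 1990 = 40.40·93 + 18.96·665 + 54.25·790 = 59223.10.
Real GDP 2002 (at 1990 prices) = 40.40·86 + 18.96·620 + 54.25·1158 = 78051.10.
Real growth = 78051.10/59223.10 − 1 = 0.3179.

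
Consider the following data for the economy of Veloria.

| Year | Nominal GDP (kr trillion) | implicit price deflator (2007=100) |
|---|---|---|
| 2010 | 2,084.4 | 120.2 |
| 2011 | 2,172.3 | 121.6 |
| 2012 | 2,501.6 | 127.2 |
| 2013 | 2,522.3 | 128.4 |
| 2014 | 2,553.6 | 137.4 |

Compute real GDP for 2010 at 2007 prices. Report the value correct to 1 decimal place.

kr 1,734.1 trillion

Real GDP 2010 = 2084.4 / 1.202 = 1734.11.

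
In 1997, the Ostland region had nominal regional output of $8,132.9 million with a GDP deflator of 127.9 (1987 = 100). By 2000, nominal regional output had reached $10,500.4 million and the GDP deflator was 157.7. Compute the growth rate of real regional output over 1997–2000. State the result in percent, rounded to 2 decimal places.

Real regional output 1997 = 8132.9 / 1.279 = 6358.80.
Real regional output 2000 = 10500.4 / 1.577 = 6658.47.
Real growth = 6658.47 / 6358.80 − 1 = 0.0471.

4.71%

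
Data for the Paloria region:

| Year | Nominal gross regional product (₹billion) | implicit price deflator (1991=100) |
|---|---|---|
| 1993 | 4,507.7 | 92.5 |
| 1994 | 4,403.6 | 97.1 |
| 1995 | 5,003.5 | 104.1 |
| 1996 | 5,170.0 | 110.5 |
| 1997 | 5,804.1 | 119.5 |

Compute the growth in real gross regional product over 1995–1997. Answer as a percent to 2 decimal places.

Real gross regional product 1995 = 5003.5/1.041 = 4806.44.
Real gross regional product 1997 = 5804.1/1.195 = 4856.99.
Change = 4856.99/4806.44 − 1 = 0.0105.

1.05%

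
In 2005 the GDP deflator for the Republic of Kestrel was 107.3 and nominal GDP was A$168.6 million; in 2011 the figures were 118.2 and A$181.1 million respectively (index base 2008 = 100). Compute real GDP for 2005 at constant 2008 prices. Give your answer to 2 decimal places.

A$157.13 million

Real GDP = Nominal / (GDP deflator/100) = 168.6 / 1.073 = 157.13.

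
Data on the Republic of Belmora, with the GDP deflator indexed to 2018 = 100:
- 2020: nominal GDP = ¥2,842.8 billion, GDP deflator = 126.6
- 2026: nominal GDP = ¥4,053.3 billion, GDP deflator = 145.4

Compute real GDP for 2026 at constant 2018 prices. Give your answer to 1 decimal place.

Real GDP = Nominal / (GDP deflator/100) = 4053.3 / 1.454 = 2787.69.

¥2,787.7 billion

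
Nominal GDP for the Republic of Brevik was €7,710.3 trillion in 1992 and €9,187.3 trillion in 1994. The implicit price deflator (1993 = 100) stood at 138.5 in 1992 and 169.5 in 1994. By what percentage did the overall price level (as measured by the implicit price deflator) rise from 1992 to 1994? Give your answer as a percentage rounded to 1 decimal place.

22.4%

Price-level change = 169.5 / 138.5 − 1 = 0.2238.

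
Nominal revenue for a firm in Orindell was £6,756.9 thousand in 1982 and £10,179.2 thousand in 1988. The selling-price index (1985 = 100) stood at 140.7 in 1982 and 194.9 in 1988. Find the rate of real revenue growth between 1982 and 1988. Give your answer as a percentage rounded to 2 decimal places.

8.75%

Deflate each year: 1982 → 6756.9/1.407 = 4802.35; 1988 → 10179.2/1.949 = 5222.78.
So real revenue changed by 5222.78/4802.35 − 1 = 0.0875, i.e. 8.75%.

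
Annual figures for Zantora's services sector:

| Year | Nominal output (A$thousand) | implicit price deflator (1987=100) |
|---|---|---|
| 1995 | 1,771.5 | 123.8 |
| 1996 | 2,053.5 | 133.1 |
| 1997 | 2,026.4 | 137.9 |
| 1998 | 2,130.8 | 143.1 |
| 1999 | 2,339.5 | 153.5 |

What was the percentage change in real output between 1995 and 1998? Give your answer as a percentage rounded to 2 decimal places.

4.06%

Real output 1995 = 1771.5/1.238 = 1430.94.
Real output 1998 = 2130.8/1.431 = 1489.03.
Change = 1489.03/1430.94 − 1 = 0.0406.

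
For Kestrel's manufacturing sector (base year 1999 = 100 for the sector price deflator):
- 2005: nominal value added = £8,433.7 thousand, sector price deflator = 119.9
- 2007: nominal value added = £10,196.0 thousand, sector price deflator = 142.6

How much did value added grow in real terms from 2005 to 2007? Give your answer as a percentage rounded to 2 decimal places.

Deflate each year: 2005 → 8433.7/1.199 = 7033.94; 2007 → 10196.0/1.426 = 7150.07.
So real value added changed by 7150.07/7033.94 − 1 = 0.0165, i.e. 1.65%.

1.65%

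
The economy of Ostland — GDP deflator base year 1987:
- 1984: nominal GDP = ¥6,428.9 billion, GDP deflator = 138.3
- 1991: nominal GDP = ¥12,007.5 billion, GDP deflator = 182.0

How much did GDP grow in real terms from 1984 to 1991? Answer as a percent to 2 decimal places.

Real GDP 1984 = 6428.9 / 1.383 = 4648.52.
Real GDP 1991 = 12007.5 / 1.820 = 6597.53.
Real growth = 6597.53 / 4648.52 − 1 = 0.4193.

41.93%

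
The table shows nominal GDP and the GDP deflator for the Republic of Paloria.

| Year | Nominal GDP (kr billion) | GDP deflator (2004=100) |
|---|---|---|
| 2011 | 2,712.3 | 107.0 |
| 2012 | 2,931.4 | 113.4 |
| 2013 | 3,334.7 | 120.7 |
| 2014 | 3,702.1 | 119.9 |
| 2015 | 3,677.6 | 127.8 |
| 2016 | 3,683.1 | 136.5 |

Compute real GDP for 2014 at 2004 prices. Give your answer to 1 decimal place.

Real GDP 2014 = 3702.1 / 1.199 = 3087.66.

kr 3,087.7 billion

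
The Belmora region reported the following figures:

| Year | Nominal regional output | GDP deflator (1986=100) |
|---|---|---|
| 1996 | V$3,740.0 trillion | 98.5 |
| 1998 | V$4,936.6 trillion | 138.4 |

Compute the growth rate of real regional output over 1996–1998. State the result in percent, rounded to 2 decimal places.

Real regional output 1996 = 3740.0 / 0.985 = 3796.95.
Real regional output 1998 = 4936.6 / 1.384 = 3566.91.
Real growth = 3566.91 / 3796.95 − 1 = -0.0606.

-6.06%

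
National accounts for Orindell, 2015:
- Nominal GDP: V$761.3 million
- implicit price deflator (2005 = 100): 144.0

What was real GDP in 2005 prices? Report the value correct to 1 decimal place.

Real GDP = Nominal / (implicit price deflator/100) = 761.3 / 1.440 = 528.68.

V$528.7 million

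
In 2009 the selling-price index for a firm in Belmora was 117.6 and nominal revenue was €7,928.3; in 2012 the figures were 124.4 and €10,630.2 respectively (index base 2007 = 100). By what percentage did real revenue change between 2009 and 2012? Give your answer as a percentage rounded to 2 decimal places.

Deflate each year: 2009 → 7928.3/1.176 = 6741.75; 2012 → 10630.2/1.244 = 8545.18.
So real revenue changed by 8545.18/6741.75 − 1 = 0.2675, i.e. 26.75%.

26.75%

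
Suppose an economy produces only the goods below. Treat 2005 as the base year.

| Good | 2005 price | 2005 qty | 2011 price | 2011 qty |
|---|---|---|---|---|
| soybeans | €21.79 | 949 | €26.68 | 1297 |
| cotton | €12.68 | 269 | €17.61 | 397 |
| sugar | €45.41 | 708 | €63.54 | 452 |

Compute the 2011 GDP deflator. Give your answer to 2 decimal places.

130.65

Nominal GDP 2011 = 26.68·1297 + 17.61·397 + 63.54·452 = 70315.21.
Real GDP 2011 (at 2005 prices) = 21.79·1297 + 12.68·397 + 45.41·452 = 53820.91.
Deflator = Nominal/Real × 100 = 70315.21/53820.91 × 100 = 130.647.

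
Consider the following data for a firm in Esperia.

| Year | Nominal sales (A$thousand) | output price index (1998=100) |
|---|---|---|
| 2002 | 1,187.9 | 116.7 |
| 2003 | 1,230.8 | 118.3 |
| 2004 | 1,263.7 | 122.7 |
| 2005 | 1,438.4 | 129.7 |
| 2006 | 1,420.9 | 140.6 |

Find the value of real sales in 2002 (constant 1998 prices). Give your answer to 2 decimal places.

Real sales 2002 = 1187.9 / 1.167 = 1017.91.

A$1,017.91 thousand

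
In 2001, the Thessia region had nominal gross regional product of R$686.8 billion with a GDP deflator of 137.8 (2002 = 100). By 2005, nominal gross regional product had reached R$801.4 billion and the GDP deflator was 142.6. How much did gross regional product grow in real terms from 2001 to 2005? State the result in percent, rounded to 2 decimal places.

Deflate each year: 2001 → 686.8/1.378 = 498.40; 2005 → 801.4/1.426 = 561.99.
So real gross regional product changed by 561.99/498.40 − 1 = 0.1276, i.e. 12.76%.

12.76%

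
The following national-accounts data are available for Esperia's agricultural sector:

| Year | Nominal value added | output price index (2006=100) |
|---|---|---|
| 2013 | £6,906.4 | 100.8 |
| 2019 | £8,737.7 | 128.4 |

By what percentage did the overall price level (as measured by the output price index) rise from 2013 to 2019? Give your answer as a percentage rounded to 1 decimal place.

Price-level change = 128.4 / 100.8 − 1 = 0.2738.

27.4%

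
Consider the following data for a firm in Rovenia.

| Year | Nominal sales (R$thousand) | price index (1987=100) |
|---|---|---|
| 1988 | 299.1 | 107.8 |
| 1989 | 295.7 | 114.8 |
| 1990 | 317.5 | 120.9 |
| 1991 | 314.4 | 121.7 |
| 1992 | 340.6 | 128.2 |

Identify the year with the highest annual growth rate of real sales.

1992

1989: real = 295.7/1.148 = 257.58; growth vs 1988 (277.46) = -7.16%.
1990: real = 317.5/1.209 = 262.61; growth vs 1989 (257.58) = 1.95%.
1991: real = 314.4/1.217 = 258.34; growth vs 1990 (262.61) = -1.63%.
1992: real = 340.6/1.282 = 265.68; growth vs 1991 (258.34) = 2.84%.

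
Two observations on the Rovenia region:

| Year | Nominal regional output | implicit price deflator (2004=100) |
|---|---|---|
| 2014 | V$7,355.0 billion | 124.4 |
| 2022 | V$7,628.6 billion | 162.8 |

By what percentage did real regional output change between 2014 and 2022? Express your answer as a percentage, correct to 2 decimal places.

-20.74%

Deflate each year: 2014 → 7355.0/1.244 = 5912.38; 2022 → 7628.6/1.628 = 4685.87.
So real regional output changed by 4685.87/5912.38 − 1 = -0.2074, i.e. -20.74%.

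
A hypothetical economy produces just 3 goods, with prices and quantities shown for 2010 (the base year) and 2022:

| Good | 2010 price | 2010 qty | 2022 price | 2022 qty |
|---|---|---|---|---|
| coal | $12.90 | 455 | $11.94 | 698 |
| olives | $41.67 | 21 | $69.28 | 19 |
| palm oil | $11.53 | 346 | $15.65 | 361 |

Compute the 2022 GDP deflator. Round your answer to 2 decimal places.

109.61

Nominal GDP 2022 = 11.94·698 + 69.28·19 + 15.65·361 = 15300.09.
Real GDP 2022 (at 2010 prices) = 12.90·698 + 41.67·19 + 11.53·361 = 13958.26.
Deflator = Nominal/Real × 100 = 15300.09/13958.26 × 100 = 109.613.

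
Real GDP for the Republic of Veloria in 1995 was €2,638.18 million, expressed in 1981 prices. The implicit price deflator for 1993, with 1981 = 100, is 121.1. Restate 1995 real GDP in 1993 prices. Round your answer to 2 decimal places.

€3,194.84 million

Real GDP in 1993 prices = Real GDP in 1981 prices × (P_1993/P_1981) = 2638.18 × 1.211 = 3194.84.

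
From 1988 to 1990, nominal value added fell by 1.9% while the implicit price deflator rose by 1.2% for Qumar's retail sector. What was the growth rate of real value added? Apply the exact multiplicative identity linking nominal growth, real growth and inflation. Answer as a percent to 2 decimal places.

(1 + g_nom) = (1 + g_real)(1 + π), so g_real = 0.9810 / 1.0120 − 1 = -0.03063.

-3.06%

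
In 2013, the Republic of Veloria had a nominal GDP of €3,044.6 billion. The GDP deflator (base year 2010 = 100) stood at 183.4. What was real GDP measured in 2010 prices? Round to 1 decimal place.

Real GDP = Nominal / (GDP deflator/100) = 3044.6 / 1.834 = 1660.09.

€1,660.1 billion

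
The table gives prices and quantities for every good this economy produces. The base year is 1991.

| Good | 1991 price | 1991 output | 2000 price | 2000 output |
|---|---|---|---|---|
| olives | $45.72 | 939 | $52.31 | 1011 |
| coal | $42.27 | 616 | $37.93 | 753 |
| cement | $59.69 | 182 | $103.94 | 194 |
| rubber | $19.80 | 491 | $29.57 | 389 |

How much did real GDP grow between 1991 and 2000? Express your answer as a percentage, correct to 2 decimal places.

Real GDP 1991 = Nominal GDP 1991 = 45.72·939 + 42.27·616 + 59.69·182 + 19.80·491 = 89554.78.
Real GDP 2000 (at 1991 prices) = 45.72·1011 + 42.27·753 + 59.69·194 + 19.80·389 = 97334.29.
Real growth = 97334.29/89554.78 − 1 = 0.0869.

8.69%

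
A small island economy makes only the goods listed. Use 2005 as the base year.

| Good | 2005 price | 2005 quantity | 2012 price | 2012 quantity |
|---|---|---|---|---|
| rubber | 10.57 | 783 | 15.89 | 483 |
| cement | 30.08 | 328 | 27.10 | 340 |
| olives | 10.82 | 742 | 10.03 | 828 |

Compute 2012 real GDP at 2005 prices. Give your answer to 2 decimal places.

24291.47

Real GDP 2012 = Σ (p_2005 × q_2012) = 10.57·483 + 30.08·340 + 10.82·828 = 24291.47.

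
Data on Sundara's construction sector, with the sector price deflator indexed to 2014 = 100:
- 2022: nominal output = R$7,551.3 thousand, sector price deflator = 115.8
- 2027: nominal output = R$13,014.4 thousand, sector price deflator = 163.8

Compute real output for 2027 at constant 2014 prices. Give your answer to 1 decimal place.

Real output = Nominal / (sector price deflator/100) = 13014.4 / 1.638 = 7945.30.

R$7,945.3 thousand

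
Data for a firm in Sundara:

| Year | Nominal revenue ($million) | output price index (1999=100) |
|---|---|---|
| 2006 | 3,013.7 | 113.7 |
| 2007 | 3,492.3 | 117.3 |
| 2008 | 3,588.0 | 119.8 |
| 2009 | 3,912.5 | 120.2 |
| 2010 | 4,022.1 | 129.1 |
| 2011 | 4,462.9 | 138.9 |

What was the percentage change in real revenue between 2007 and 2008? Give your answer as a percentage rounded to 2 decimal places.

Real revenue 2007 = 3492.3/1.173 = 2977.24.
Real revenue 2008 = 3588.0/1.198 = 2994.99.
Change = 2994.99/2977.24 − 1 = 0.0060.

0.60%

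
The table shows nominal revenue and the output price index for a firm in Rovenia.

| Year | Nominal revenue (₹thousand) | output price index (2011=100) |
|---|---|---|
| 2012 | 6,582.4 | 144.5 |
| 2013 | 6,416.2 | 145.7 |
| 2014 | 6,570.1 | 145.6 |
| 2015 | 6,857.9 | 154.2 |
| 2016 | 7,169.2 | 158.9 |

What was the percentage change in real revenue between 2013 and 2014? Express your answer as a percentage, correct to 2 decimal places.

Real revenue 2013 = 6416.2/1.457 = 4403.71.
Real revenue 2014 = 6570.1/1.456 = 4512.43.
Change = 4512.43/4403.71 − 1 = 0.0247.

2.47%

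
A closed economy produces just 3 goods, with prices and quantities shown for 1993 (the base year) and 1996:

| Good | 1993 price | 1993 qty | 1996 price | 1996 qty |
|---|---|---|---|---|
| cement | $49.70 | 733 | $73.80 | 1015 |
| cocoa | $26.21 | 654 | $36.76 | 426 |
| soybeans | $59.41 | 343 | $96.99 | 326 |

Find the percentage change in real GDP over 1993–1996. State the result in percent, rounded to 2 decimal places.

9.51%

Real GDP 1993 = Nominal GDP 1993 = 49.70·733 + 26.21·654 + 59.41·343 = 73949.07.
Real GDP 1996 (at 1993 prices) = 49.70·1015 + 26.21·426 + 59.41·326 = 80978.62.
Real growth = 80978.62/73949.07 − 1 = 0.0951.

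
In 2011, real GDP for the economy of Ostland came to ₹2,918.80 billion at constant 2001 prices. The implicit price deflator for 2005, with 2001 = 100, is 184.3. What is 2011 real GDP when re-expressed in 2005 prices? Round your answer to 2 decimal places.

₹5,379.35 billion

Real GDP in 2005 prices = Real GDP in 2001 prices × (P_2005/P_2001) = 2918.80 × 1.843 = 5379.35.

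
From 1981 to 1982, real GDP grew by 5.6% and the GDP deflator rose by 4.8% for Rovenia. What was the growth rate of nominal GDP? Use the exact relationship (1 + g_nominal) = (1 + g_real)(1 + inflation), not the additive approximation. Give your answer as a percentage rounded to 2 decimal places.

10.67%

(1 + g_nom) = (1 + g_real)(1 + π) = 1.0560 × 1.0480 = 1.10669.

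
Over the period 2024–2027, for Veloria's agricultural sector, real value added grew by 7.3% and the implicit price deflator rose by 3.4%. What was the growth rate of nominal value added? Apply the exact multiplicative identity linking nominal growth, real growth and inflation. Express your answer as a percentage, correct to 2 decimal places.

(1 + g_nom) = (1 + g_real)(1 + π) = 1.0730 × 1.0340 = 1.10948.

10.95%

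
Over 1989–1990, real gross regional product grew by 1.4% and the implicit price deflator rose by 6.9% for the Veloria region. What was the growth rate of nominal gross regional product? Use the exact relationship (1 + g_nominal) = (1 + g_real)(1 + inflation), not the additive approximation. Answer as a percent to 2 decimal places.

(1 + g_nom) = (1 + g_real)(1 + π) = 1.0140 × 1.0690 = 1.08397.

8.40%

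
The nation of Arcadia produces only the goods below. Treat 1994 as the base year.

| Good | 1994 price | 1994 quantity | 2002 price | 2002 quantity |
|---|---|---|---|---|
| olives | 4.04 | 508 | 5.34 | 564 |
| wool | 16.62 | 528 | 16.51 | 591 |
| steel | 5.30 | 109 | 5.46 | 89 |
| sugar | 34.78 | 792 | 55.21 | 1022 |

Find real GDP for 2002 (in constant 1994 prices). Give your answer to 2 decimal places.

48117.84

Real GDP 2002 = Σ (p_1994 × q_2002) = 4.04·564 + 16.62·591 + 5.30·89 + 34.78·1022 = 48117.84.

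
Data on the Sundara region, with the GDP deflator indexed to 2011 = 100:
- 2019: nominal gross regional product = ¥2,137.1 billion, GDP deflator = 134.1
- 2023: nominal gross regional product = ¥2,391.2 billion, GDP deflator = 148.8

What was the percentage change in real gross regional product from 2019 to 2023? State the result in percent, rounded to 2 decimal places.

0.84%

Deflate each year: 2019 → 2137.1/1.341 = 1593.66; 2023 → 2391.2/1.488 = 1606.99.
So real gross regional product changed by 1606.99/1593.66 − 1 = 0.0084, i.e. 0.84%.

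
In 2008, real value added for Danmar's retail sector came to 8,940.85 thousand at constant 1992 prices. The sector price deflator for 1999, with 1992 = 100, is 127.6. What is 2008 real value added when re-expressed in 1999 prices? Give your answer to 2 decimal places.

Real value added in 1999 prices = Real value added in 1992 prices × (P_1999/P_1992) = 8940.85 × 1.276 = 11408.52.

11,408.52 thousand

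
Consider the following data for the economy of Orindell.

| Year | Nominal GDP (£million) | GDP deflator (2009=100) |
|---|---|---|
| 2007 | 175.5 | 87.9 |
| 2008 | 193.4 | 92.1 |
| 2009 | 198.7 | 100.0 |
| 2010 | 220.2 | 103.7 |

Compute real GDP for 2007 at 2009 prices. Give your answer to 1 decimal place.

£199.7 million

Real GDP 2007 = 175.5 / 0.879 = 199.66.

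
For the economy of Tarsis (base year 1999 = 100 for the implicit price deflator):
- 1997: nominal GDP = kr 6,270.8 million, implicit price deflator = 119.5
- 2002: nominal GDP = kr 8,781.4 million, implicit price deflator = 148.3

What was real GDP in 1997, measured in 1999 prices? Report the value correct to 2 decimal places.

kr 5,247.53 million

Real GDP = Nominal / (implicit price deflator/100) = 6270.8 / 1.195 = 5247.53.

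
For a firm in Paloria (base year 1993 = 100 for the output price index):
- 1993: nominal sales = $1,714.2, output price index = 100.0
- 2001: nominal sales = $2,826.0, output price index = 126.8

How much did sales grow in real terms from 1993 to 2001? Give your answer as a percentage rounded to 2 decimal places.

Deflate each year: 1993 → 1714.2/1.000 = 1714.20; 2001 → 2826.0/1.268 = 2228.71.
So real sales changed by 2228.71/1714.20 − 1 = 0.3001, i.e. 30.01%.

30.01%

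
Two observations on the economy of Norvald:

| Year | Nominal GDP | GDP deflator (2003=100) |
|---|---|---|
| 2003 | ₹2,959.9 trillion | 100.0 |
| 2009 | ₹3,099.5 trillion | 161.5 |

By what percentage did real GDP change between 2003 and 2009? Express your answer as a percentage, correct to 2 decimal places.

Deflate each year: 2003 → 2959.9/1.000 = 2959.90; 2009 → 3099.5/1.615 = 1919.20.
So real GDP changed by 1919.20/2959.90 − 1 = -0.3516, i.e. -35.16%.

-35.16%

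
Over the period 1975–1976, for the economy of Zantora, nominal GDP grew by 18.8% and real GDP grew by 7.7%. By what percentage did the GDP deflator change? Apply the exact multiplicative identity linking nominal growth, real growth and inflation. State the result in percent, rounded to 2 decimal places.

(1 + g_nom) = (1 + g_real)(1 + π), so π = 1.1880 / 1.0770 − 1 = 0.10306.

10.31%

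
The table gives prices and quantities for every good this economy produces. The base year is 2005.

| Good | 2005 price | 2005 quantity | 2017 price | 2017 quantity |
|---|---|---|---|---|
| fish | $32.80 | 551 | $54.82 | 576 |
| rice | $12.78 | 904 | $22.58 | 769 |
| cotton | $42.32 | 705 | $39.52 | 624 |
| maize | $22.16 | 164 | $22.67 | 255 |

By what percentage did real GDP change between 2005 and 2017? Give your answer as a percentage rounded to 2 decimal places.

Real GDP 2005 = Nominal GDP 2005 = 32.80·551 + 12.78·904 + 42.32·705 + 22.16·164 = 63095.76.
Real GDP 2017 (at 2005 prices) = 32.80·576 + 12.78·769 + 42.32·624 + 22.16·255 = 60779.10.
Real growth = 60779.10/63095.76 − 1 = -0.0367.

-3.67%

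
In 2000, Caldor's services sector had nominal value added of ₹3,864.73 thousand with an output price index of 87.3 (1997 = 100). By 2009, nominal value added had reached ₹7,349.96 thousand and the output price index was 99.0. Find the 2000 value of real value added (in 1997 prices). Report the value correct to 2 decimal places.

₹4,426.95 thousand

Real value added = Nominal / (output price index/100) = 3864.73 / 0.873 = 4426.95.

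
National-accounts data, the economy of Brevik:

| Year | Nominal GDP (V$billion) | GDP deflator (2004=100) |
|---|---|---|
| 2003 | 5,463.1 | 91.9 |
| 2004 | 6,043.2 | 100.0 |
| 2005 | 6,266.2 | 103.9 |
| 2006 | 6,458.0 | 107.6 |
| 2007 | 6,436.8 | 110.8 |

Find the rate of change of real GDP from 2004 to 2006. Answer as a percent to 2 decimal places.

Real GDP 2004 = 6043.2/1.000 = 6043.20.
Real GDP 2006 = 6458.0/1.076 = 6001.86.
Change = 6001.86/6043.20 − 1 = -0.0068.

-0.68%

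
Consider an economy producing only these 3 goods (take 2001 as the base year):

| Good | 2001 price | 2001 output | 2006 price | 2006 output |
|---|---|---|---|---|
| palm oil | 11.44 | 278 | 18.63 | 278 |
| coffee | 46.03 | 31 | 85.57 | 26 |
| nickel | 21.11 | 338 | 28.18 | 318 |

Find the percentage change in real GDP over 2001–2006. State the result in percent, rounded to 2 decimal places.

Real GDP 2001 = Nominal GDP 2001 = 11.44·278 + 46.03·31 + 21.11·338 = 11742.43.
Real GDP 2006 (at 2001 prices) = 11.44·278 + 46.03·26 + 21.11·318 = 11090.08.
Real growth = 11090.08/11742.43 − 1 = -0.0556.

-5.56%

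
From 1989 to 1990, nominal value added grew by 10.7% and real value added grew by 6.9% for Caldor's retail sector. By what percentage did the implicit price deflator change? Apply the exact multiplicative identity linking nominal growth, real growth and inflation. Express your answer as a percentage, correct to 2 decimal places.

(1 + g_nom) = (1 + g_real)(1 + π), so π = 1.1070 / 1.0690 − 1 = 0.03555.

3.55%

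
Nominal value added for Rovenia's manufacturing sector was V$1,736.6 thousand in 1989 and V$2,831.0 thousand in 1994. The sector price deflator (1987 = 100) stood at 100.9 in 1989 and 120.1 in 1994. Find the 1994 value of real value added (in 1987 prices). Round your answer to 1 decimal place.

Real value added = Nominal / (sector price deflator/100) = 2831.0 / 1.201 = 2357.20.

V$2,357.2 thousand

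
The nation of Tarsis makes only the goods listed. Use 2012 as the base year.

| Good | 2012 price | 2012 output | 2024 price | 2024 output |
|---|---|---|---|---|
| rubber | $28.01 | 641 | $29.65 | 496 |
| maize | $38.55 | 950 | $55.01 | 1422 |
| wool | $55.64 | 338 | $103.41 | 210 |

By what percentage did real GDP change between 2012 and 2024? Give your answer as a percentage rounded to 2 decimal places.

9.56%

Real GDP 2012 = Nominal GDP 2012 = 28.01·641 + 38.55·950 + 55.64·338 = 73383.23.
Real GDP 2024 (at 2012 prices) = 28.01·496 + 38.55·1422 + 55.64·210 = 80395.46.
Real growth = 80395.46/73383.23 − 1 = 0.0956.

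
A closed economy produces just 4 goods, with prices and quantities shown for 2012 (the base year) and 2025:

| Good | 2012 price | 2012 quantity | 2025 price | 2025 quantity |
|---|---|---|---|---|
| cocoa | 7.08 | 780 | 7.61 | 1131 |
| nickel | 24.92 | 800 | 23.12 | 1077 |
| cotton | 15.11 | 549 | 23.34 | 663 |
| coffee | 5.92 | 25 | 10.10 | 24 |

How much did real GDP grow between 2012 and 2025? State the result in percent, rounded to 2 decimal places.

32.76%

Real GDP 2012 = Nominal GDP 2012 = 7.08·780 + 24.92·800 + 15.11·549 + 5.92·25 = 33901.79.
Real GDP 2025 (at 2012 prices) = 7.08·1131 + 24.92·1077 + 15.11·663 + 5.92·24 = 45006.33.
Real growth = 45006.33/33901.79 − 1 = 0.3276.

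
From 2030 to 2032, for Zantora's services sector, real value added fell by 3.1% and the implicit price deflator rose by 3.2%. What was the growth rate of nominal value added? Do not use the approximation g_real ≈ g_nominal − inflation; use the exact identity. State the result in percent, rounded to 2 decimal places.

0.00%

(1 + g_nom) = (1 + g_real)(1 + π) = 0.9690 × 1.0320 = 1.00001.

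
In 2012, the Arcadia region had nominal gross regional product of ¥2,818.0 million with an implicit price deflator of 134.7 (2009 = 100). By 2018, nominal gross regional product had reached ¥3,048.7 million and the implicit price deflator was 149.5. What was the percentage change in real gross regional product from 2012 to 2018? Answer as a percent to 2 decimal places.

-2.52%

Deflate each year: 2012 → 2818.0/1.347 = 2092.06; 2018 → 3048.7/1.495 = 2039.26.
So real gross regional product changed by 2039.26/2092.06 − 1 = -0.0252, i.e. -2.52%.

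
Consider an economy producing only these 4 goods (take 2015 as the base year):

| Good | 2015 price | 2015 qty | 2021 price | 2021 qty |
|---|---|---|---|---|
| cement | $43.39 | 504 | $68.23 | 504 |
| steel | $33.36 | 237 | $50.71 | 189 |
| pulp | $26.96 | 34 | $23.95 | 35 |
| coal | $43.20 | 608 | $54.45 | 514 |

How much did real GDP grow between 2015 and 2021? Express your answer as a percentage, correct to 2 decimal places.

Real GDP 2015 = Nominal GDP 2015 = 43.39·504 + 33.36·237 + 26.96·34 + 43.20·608 = 56957.12.
Real GDP 2021 (at 2015 prices) = 43.39·504 + 33.36·189 + 26.96·35 + 43.20·514 = 51322.00.
Real growth = 51322.00/56957.12 − 1 = -0.0989.

-9.89%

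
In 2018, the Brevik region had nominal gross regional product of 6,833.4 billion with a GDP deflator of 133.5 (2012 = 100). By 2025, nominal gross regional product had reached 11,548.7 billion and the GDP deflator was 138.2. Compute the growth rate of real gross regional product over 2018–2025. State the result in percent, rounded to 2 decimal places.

63.26%

Real gross regional product 2018 = 6833.4 / 1.335 = 5118.65.
Real gross regional product 2025 = 11548.7 / 1.382 = 8356.51.
Real growth = 8356.51 / 5118.65 − 1 = 0.6326.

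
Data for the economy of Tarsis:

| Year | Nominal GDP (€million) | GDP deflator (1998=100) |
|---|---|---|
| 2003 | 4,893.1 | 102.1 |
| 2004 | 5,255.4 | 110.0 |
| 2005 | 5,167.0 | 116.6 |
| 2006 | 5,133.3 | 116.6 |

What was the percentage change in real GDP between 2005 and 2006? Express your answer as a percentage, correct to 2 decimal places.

Real GDP 2005 = 5167.0/1.166 = 4431.39.
Real GDP 2006 = 5133.3/1.166 = 4402.49.
Change = 4402.49/4431.39 − 1 = -0.0065.

-0.65%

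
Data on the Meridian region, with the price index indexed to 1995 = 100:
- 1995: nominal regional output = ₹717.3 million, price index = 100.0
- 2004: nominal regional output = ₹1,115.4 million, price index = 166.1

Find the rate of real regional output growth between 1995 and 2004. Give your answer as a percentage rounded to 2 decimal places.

-6.38%

Deflate each year: 1995 → 717.3/1.000 = 717.30; 2004 → 1115.4/1.661 = 671.52.
So real regional output changed by 671.52/717.30 − 1 = -0.0638, i.e. -6.38%.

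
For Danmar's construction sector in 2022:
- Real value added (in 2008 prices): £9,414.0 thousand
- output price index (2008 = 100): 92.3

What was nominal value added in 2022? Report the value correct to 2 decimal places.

£8,689.12 thousand

Nominal value added = Real × (output price index/100) = 9414.0 × 0.923 = 8689.12.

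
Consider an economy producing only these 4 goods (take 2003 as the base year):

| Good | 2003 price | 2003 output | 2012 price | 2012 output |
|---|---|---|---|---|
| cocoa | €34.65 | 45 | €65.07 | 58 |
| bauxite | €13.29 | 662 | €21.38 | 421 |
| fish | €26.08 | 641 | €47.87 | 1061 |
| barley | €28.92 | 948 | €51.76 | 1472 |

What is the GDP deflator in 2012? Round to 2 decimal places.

Nominal GDP 2012 = 65.07·58 + 21.38·421 + 47.87·1061 + 51.76·1472 = 139755.83.
Real GDP 2012 (at 2003 prices) = 34.65·58 + 13.29·421 + 26.08·1061 + 28.92·1472 = 77845.91.
Deflator = Nominal/Real × 100 = 139755.83/77845.91 × 100 = 179.529.

179.53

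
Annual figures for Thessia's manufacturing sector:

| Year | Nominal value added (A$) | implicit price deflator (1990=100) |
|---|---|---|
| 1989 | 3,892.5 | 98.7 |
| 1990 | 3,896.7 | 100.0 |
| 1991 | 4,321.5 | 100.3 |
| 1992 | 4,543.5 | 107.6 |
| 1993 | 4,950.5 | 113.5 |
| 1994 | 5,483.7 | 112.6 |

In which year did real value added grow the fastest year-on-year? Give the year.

1990: real = 3896.7/1.000 = 3896.70; growth vs 1989 (3943.77) = -1.19%.
1991: real = 4321.5/1.003 = 4308.57; growth vs 1990 (3896.70) = 10.57%.
1992: real = 4543.5/1.076 = 4222.58; growth vs 1991 (4308.57) = -2.00%.
1993: real = 4950.5/1.135 = 4361.67; growth vs 1992 (4222.58) = 3.29%.
1994: real = 5483.7/1.126 = 4870.07; growth vs 1993 (4361.67) = 11.66%.

1994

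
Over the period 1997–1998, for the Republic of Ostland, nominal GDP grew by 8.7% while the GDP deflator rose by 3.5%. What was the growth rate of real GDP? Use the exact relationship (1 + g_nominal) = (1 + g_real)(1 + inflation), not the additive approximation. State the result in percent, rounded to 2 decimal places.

(1 + g_nom) = (1 + g_real)(1 + π), so g_real = 1.0870 / 1.0350 − 1 = 0.05024.

5.02%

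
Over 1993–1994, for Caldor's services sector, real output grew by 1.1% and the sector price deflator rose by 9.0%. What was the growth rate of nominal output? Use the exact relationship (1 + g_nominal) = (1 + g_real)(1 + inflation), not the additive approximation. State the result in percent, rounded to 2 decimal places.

(1 + g_nom) = (1 + g_real)(1 + π) = 1.0110 × 1.0900 = 1.10199.

10.20%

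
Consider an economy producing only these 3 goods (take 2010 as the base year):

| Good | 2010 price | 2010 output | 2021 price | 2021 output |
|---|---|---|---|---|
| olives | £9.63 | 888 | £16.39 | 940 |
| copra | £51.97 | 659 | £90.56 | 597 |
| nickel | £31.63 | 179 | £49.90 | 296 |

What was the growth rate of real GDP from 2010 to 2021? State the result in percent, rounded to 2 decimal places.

2.02%

Real GDP 2010 = Nominal GDP 2010 = 9.63·888 + 51.97·659 + 31.63·179 = 48461.44.
Real GDP 2021 (at 2010 prices) = 9.63·940 + 51.97·597 + 31.63·296 = 49440.77.
Real growth = 49440.77/48461.44 − 1 = 0.0202.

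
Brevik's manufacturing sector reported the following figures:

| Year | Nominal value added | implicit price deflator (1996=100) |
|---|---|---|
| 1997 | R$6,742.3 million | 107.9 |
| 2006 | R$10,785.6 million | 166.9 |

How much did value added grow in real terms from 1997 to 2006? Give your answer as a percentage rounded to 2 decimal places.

Real value added 1997 = 6742.3 / 1.079 = 6248.66.
Real value added 2006 = 10785.6 / 1.669 = 6462.31.
Real growth = 6462.31 / 6248.66 − 1 = 0.0342.

3.42%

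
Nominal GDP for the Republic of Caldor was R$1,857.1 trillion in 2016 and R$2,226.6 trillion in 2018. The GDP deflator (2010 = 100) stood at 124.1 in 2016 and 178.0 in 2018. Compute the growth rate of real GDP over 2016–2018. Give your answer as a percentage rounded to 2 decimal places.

Deflate each year: 2016 → 1857.1/1.241 = 1496.45; 2018 → 2226.6/1.780 = 1250.90.
So real GDP changed by 1250.90/1496.45 − 1 = -0.1641, i.e. -16.41%.

-16.41%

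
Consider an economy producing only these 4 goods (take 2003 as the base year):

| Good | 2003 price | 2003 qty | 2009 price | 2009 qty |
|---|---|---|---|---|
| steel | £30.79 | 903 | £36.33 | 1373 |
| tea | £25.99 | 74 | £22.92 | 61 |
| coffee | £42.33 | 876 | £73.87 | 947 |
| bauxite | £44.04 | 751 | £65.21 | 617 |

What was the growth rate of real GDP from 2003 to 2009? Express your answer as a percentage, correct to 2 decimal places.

Real GDP 2003 = Nominal GDP 2003 = 30.79·903 + 25.99·74 + 42.33·876 + 44.04·751 = 99881.75.
Real GDP 2009 (at 2003 prices) = 30.79·1373 + 25.99·61 + 42.33·947 + 44.04·617 = 111119.25.
Real growth = 111119.25/99881.75 − 1 = 0.1125.

11.25%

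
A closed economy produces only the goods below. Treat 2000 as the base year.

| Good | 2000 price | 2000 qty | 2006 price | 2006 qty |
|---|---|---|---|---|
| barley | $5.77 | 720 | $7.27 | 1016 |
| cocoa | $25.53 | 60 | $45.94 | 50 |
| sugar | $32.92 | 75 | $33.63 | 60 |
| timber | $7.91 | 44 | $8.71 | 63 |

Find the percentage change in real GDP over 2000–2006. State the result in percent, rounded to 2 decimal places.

Real GDP 2000 = Nominal GDP 2000 = 5.77·720 + 25.53·60 + 32.92·75 + 7.91·44 = 8503.24.
Real GDP 2006 (at 2000 prices) = 5.77·1016 + 25.53·50 + 32.92·60 + 7.91·63 = 9612.35.
Real growth = 9612.35/8503.24 − 1 = 0.1304.

13.04%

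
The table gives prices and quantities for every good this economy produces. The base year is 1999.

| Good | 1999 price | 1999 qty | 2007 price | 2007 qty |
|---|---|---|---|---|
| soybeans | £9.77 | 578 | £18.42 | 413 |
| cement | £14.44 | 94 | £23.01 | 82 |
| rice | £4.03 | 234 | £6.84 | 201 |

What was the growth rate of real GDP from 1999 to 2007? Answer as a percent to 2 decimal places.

-24.14%

Real GDP 1999 = Nominal GDP 1999 = 9.77·578 + 14.44·94 + 4.03·234 = 7947.44.
Real GDP 2007 (at 1999 prices) = 9.77·413 + 14.44·82 + 4.03·201 = 6029.12.
Real growth = 6029.12/7947.44 − 1 = -0.2414.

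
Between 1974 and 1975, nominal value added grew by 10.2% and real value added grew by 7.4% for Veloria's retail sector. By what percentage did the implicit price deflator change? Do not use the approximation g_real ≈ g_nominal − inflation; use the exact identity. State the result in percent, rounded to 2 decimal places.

2.61%

(1 + g_nom) = (1 + g_real)(1 + π), so π = 1.1020 / 1.0740 − 1 = 0.02607.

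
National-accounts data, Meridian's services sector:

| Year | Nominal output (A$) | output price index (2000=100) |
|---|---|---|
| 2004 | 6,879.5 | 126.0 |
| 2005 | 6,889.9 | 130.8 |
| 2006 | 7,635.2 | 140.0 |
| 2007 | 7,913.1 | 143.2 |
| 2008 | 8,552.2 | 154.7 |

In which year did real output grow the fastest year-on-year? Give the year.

2005: real = 6889.9/1.308 = 5267.51; growth vs 2004 (5459.92) = -3.52%.
2006: real = 7635.2/1.400 = 5453.71; growth vs 2005 (5267.51) = 3.53%.
2007: real = 7913.1/1.432 = 5525.91; growth vs 2006 (5453.71) = 1.32%.
2008: real = 8552.2/1.547 = 5528.25; growth vs 2007 (5525.91) = 0.04%.

2006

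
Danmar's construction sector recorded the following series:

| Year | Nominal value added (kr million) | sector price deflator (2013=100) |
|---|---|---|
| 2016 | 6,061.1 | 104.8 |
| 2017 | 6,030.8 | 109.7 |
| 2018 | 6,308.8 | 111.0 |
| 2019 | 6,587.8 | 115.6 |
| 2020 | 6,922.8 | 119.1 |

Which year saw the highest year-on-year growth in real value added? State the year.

2017: real = 6030.8/1.097 = 5497.54; growth vs 2016 (5783.49) = -4.94%.
2018: real = 6308.8/1.110 = 5683.60; growth vs 2017 (5497.54) = 3.38%.
2019: real = 6587.8/1.156 = 5698.79; growth vs 2018 (5683.60) = 0.27%.
2020: real = 6922.8/1.191 = 5812.59; growth vs 2019 (5698.79) = 2.00%.

2018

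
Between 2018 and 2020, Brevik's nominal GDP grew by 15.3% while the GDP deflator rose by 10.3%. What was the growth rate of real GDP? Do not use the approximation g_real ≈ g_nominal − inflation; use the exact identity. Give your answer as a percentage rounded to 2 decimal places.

4.53%

(1 + g_nom) = (1 + g_real)(1 + π), so g_real = 1.1530 / 1.1030 − 1 = 0.04533.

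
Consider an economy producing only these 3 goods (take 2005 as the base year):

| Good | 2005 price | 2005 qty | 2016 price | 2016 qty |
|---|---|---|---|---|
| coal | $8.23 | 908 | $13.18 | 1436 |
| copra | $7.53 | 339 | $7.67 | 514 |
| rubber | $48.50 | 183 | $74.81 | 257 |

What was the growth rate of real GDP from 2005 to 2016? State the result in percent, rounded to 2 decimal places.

Real GDP 2005 = Nominal GDP 2005 = 8.23·908 + 7.53·339 + 48.50·183 = 18901.01.
Real GDP 2016 (at 2005 prices) = 8.23·1436 + 7.53·514 + 48.50·257 = 28153.20.
Real growth = 28153.20/18901.01 − 1 = 0.4895.

48.95%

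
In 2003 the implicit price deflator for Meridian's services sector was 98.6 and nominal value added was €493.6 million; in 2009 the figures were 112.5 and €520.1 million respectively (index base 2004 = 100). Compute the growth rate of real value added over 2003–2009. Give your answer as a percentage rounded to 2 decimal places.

Deflate each year: 2003 → 493.6/0.986 = 500.61; 2009 → 520.1/1.125 = 462.31.
So real value added changed by 462.31/500.61 − 1 = -0.0765, i.e. -7.65%.

-7.65%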